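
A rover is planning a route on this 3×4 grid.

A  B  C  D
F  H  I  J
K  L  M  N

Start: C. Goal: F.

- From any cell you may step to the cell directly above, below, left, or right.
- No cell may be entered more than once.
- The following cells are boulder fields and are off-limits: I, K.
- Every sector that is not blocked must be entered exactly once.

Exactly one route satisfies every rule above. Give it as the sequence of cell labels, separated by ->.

Need to visit all 10 open cells exactly once, starting at C and ending at F.
Cell J has only two open neighbours (D and N), so the path must pass straight through it: one of those is the cell it's entered from and the other is where it exits.
Route from C: right 1 to D, down 2 to N, left 2 to L, up 2 to B, left 1 to A, down 1 to F — 9 moves in all.
Check: all 10 open cells covered.

C -> D -> J -> N -> M -> L -> H -> B -> A -> F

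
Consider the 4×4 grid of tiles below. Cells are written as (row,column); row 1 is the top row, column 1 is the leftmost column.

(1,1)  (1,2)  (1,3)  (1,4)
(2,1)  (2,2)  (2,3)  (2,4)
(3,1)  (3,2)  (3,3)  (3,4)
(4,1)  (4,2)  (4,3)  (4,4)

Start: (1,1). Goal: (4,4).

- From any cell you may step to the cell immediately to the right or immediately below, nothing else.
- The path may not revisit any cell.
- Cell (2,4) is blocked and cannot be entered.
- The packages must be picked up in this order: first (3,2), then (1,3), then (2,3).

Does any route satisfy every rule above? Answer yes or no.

(1,3) lies above (3,2), so going from (3,2) to (1,3) would need an upward move — but moves only go right/down, so (3,2) cannot be visited before (1,3).

no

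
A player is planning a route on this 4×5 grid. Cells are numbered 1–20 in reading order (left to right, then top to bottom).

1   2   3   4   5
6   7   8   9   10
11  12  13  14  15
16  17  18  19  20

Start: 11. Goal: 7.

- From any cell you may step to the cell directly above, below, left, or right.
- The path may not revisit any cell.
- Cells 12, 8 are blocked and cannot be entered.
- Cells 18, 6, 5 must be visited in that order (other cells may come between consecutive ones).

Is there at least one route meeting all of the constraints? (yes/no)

no

Ignoring the required order, 7 revisit-free routes from 11 to 7 pass through all of 18, 6, and 5; the waypoint orders that occur are 18 → 5 → 6 (7) — never 18 → 6 → 5.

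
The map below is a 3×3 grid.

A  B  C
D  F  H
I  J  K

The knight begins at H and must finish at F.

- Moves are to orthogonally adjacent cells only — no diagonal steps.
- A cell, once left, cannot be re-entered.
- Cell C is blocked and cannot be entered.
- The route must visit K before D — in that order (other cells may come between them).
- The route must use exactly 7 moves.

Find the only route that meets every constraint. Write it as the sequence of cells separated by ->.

The waypoints must appear in the order K, D, with no cell reused.
Route from H: down to K, 2× left (reaching I), 2× up (reaching A), right to B, down to F — 7 moves in all.
Check: order respected (K at step 1, D at step 4); 7 moves as required.

H -> K -> J -> I -> D -> A -> B -> F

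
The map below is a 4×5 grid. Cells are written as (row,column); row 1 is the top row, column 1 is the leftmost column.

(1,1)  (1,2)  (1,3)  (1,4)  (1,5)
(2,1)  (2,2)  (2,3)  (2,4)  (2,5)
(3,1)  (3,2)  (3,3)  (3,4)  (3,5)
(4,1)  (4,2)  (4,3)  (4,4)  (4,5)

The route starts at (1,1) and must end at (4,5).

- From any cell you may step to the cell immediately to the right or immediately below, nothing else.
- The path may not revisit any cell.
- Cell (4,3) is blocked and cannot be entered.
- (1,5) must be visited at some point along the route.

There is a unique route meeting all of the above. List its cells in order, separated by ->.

(1,1) -> (1,2) -> (1,3) -> (1,4) -> (1,5) -> (2,5) -> (3,5) -> (4,5)

Moves only go right or down, so the column and row indices never decrease.
Route from (1,1): 4× right (reaching (1,5)), 3× down (reaching (4,5)) — 7 moves in all.
Check: all required cells visited.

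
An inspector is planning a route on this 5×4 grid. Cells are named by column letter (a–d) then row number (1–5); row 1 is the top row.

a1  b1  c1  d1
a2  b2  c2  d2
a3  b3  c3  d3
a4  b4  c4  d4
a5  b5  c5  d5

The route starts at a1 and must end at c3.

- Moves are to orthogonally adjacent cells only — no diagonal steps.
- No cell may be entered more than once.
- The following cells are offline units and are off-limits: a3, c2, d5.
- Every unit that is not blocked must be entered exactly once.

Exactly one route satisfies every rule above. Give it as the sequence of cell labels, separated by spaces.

a1 a2 b2 b1 c1 d1 d2 d3 d4 c4 c5 b5 a5 a4 b4 b3 c3

Need to visit all 17 open cells exactly once, starting at a1 and ending at c3.
Route from a1: down 1 to a2, right 1 to b2, up 1 to b1, right 2 to d1, down 3 to d4, left 1 to c4, down 1 to c5, left 2 to a5, up 1 to a4, right 1 to b4, up 1 to b3, right 1 to c3 — 16 moves in all.
Check: all 17 open cells covered.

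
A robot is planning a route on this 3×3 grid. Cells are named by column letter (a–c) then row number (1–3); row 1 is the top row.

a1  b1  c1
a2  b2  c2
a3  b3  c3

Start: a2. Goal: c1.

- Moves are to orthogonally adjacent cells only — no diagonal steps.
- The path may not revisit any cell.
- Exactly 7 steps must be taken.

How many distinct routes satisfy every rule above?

2

Need simple routes of exactly 7 moves from a2 to c1 (Manhattan distance 3, so 2 moves are spent on a detour and 2 undoing it).
Enumerating: a2 a1 b1 b2 b3 c3 c2 c1 | a2 a3 b3 c3 c2 b2 b1 c1.
That gives 2 routes.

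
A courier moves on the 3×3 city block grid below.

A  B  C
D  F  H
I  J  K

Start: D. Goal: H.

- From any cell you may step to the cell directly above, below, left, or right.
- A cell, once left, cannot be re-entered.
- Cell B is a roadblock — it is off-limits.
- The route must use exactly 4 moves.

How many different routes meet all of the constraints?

Need simple routes of exactly 4 moves from D to H (Manhattan distance 2, so 1 moves are spent on a detour and 1 undoing it).
Enumerating: D I J F H | D I J K H | D F J K H.
That gives 3 routes.

3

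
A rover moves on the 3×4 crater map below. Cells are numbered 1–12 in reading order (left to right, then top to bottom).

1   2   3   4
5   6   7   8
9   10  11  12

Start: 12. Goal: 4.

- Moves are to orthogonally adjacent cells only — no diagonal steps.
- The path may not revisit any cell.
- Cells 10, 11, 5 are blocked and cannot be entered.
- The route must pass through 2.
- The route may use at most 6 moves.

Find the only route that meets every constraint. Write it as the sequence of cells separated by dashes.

The budget equals the shortest possible length, so every move has to be on a shortest route through the required cells.
Route from 12: up to 8, 2× left (reaching 6), up to 2, 2× right (reaching 4) — 6 moves in all.
Check: all required cells visited; 6 ≤ 6 moves.

12 - 8 - 7 - 6 - 2 - 3 - 4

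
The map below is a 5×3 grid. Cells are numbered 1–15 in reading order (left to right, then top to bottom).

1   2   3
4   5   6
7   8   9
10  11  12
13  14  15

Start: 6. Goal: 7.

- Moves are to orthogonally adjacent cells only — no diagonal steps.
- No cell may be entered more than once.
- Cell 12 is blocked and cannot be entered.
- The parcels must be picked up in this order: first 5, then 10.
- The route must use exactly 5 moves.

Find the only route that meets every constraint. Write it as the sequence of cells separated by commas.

The waypoints must appear in the order 5, 10, with no cell reused.
Route from 6: left to 5, 2× down (reaching 11), left to 10, up to 7 — 5 moves in all.
Check: order respected (5 at step 1, 10 at step 4); 5 moves as required.

6, 5, 8, 11, 10, 7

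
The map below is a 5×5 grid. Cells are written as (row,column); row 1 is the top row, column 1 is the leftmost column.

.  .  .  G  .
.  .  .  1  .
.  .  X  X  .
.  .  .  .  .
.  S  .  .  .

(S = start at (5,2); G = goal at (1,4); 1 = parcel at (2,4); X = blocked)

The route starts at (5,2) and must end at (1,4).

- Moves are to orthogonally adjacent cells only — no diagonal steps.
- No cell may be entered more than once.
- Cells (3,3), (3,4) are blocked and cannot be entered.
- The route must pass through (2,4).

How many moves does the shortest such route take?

Any route passes through (2,4) somewhere between (5,2) and (1,4). Summing Manhattan distances along the two legs ((5,2) → (2,4) → (1,4)) gives a lower bound of 5 + 1 = 6 moves.
A route of 6 moves achieves this: (5,2) → (4,2) → (3,2) → (2,2) → (2,3) → (2,4) → (1,4).
Since 6 matches the lower bound, it is optimal.

6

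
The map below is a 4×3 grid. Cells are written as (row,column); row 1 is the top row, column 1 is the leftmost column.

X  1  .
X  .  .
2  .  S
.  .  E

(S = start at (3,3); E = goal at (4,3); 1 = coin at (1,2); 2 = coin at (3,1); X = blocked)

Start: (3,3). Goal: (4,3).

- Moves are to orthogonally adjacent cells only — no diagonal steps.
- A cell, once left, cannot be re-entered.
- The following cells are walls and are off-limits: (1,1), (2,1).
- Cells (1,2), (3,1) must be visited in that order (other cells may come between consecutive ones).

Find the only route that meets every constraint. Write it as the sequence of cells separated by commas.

(3,3), (2,3), (1,3), (1,2), (2,2), (3,2), (3,1), (4,1), (4,2), (4,3)

The waypoints must appear in the order (1,2), (3,1), with no cell reused.
Route from (3,3): up 2 to (1,3), left 1 to (1,2), down 2 to (3,2), left 1 to (3,1), down 1 to (4,1), right 2 to (4,3) — 9 moves in all.
Check: order respected (1 at step 3, 2 at step 6).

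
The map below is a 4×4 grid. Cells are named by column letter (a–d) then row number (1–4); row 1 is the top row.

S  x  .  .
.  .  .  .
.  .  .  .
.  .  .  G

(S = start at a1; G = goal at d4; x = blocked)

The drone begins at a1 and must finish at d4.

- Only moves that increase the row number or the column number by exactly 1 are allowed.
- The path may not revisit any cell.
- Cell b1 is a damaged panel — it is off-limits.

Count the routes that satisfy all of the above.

A right/down-only route from a1 to d4 makes exactly 3 down-moves and 3 right-moves in some order.
With no other constraints that would be C(6,3) = 20 routes.
Subtract routes through each blocked cell (inclusion–exclusion for overlaps): − through b1: 10 → 10.
That gives 10 routes.

10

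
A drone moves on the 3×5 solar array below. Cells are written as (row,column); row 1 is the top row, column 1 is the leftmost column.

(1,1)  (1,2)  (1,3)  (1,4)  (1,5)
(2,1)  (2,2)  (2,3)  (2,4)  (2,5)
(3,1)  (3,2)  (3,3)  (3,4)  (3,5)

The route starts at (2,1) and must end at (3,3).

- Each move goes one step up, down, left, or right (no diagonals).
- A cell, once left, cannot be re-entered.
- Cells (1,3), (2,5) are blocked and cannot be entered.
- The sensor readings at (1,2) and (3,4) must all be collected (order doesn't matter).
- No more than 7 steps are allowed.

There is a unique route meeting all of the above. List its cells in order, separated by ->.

The budget equals the shortest possible length, so every move has to be on a shortest route through the required cells.
Route from (2,1): up to (1,1), right to (1,2), down to (2,2), 2× right (reaching (2,4)), down to (3,4), left to (3,3) — 7 moves in all.
Check: all required cells visited; 7 ≤ 7 moves.

(2,1) -> (1,1) -> (1,2) -> (2,2) -> (2,3) -> (2,4) -> (3,4) -> (3,3)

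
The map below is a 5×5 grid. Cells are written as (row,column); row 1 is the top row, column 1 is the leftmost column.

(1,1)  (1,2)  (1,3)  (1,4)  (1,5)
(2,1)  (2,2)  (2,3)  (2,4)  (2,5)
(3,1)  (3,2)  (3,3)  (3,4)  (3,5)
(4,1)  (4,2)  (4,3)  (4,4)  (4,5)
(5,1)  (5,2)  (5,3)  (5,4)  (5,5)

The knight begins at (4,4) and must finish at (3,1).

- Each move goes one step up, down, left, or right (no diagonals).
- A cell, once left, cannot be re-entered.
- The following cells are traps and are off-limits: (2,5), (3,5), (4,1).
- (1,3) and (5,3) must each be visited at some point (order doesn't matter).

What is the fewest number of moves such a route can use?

Any route passes through (1,3) and (5,3) in some order between (4,4) and (3,1). Summing Manhattan distances along each leg and taking the cheapest ordering ((4,4) → (5,3) → (1,3) → (3,1)) gives a lower bound of 2 + 4 + 4 = 10 moves.
A route of 10 moves achieves this: (4,4) → (5,4) → (5,3) → (4,3) → (3,3) → (2,3) → (1,3) → (1,2) → (2,2) → (3,2) → (3,1).
Since 10 matches the lower bound, it is optimal.

10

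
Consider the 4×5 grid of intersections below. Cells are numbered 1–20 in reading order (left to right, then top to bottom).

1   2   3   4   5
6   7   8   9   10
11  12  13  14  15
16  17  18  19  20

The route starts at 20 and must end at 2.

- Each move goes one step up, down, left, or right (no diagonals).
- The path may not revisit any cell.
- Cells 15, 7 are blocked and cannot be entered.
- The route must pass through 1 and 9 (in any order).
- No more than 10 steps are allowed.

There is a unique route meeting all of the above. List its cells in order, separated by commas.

The 10-move cap with required stops at 1, 9 leaves no slack for detours.
Route from 20: left 1 to 19, up 2 to 9, left 1 to 8, down 1 to 13, left 2 to 11, up 2 to 1, right 1 to 2 — 10 moves in all.
Check: all required cells visited; 10 ≤ 10 moves.

20, 19, 14, 9, 8, 13, 12, 11, 6, 1, 2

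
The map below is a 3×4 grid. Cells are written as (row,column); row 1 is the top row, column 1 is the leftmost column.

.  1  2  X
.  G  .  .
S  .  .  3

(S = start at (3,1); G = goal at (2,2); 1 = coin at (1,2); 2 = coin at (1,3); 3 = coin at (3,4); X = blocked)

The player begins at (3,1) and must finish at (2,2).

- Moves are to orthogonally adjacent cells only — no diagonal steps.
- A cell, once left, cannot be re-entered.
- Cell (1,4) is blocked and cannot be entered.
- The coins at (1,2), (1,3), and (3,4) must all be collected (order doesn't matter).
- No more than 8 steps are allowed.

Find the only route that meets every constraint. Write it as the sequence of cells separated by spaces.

The budget equals the shortest possible length, so every move has to be on a shortest route through the required cells.
Route from (3,1): right 3 to (3,4), up 1 to (2,4), left 1 to (2,3), up 1 to (1,3), left 1 to (1,2), down 1 to (2,2) — 8 moves in all.
Check: all required cells visited; 8 ≤ 8 moves.

(3,1) (3,2) (3,3) (3,4) (2,4) (2,3) (1,3) (1,2) (2,2)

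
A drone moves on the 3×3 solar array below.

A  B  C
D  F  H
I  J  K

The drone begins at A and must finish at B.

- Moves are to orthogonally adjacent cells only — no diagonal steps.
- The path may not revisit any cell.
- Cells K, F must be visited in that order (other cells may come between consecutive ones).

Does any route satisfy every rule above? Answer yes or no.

One route that works: A → D → I → J → K → H → F → B.

yes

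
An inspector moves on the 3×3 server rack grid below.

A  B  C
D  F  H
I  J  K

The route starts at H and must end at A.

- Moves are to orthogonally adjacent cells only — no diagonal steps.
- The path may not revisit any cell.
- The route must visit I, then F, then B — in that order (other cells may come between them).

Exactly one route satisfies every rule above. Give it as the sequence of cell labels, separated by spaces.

H K J I D F B A

The waypoints must appear in the order I, F, B, with no cell reused.
Route from H: down to K, 2× left (reaching I), up to D, right to F, up to B, left to A — 7 moves in all.
Check: order respected (I at step 3, F at step 5, B at step 6).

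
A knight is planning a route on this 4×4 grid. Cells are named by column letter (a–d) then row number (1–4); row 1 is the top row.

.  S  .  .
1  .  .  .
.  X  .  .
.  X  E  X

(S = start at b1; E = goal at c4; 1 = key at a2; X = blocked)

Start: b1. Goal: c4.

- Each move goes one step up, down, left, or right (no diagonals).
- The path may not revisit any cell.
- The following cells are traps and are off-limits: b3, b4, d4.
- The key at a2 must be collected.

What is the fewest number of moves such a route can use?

6

Any route passes through a2 somewhere between b1 and c4. Summing Manhattan distances along the two legs (b1 → a2 → c4) gives a lower bound of 2 + 4 = 6 moves.
A route of 6 moves achieves this: b1 → a1 → a2 → b2 → c2 → c3 → c4.
Since 6 matches the lower bound, it is optimal.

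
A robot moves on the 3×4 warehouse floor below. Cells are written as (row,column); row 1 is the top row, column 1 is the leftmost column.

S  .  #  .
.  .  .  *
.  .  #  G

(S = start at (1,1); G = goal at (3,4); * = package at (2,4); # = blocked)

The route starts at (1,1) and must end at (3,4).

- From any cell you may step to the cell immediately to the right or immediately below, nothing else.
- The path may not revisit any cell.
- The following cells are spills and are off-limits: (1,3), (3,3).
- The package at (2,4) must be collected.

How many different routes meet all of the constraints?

2

A right/down-only route from (1,1) to (3,4) makes exactly 2 down-moves and 3 right-moves in some order.
With no other constraints that would be C(5,2) = 10 routes.
Split at (2,4) and multiply the segment counts (each segment already excludes blocked cells): (1,1)→(2,4): 2; (2,4)→(3,4): 1; product = 2.
That gives 2 routes.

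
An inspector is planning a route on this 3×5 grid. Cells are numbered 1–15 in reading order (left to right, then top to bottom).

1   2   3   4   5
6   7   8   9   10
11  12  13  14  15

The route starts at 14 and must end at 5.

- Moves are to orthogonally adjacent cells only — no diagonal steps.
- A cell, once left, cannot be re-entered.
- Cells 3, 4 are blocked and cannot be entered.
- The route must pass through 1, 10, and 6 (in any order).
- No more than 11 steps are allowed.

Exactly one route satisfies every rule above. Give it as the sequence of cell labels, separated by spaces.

Any route must reach 1, 10, and 6 and still end at 5 within 11 moves, so the order of the required stops is forced.
Route from 14: 3× left (reaching 11), 2× up (reaching 1), right to 2, down to 7, 3× right (reaching 10), up to 5 — 11 moves in all.
Check: all required cells visited; 11 ≤ 11 moves.

14 13 12 11 6 1 2 7 8 9 10 5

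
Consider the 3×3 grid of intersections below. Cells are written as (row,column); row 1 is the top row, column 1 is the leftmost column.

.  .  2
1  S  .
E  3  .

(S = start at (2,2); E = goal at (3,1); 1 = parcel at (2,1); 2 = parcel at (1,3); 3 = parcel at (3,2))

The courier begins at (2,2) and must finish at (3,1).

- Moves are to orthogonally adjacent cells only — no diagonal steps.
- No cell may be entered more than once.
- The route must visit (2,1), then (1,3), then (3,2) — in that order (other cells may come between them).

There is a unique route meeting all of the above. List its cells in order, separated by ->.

(2,2) -> (2,1) -> (1,1) -> (1,2) -> (1,3) -> (2,3) -> (3,3) -> (3,2) -> (3,1)

The waypoints must appear in the order (2,1), (1,3), (3,2), with no cell reused.
Route from (2,2): left 1 to (2,1), up 1 to (1,1), right 2 to (1,3), down 2 to (3,3), left 2 to (3,1) — 8 moves in all.
Check: order respected (1 at step 1, 2 at step 4, 3 at step 7).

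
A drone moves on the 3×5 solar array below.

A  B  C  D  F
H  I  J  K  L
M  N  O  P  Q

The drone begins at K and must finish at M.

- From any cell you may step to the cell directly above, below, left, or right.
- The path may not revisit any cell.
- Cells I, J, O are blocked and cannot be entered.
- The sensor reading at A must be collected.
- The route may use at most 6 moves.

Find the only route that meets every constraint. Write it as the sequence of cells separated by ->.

The budget equals the shortest possible length, so every move has to be on a shortest route through the required cells.
Route from K: up to D, 3× left (reaching A), 2× down (reaching M) — 6 moves in all.
Check: all required cells visited; 6 ≤ 6 moves.

K -> D -> C -> B -> A -> H -> M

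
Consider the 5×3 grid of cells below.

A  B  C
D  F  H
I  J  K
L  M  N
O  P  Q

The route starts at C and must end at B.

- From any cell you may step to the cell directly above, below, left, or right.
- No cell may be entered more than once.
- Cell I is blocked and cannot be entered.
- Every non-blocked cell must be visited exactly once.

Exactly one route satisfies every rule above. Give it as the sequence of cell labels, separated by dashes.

C - H - K - N - Q - P - O - L - M - J - F - D - A - B

Need to visit all 14 open cells exactly once, starting at C and ending at B.
Cell Q has only two open neighbours (N and P), so the path must pass straight through it: one of those is the cell it's entered from and the other is where it exits.
Route from C: 4× down (reaching Q), 2× left (reaching O), up to L, right to M, 2× up (reaching F), left to D, up to A, right to B — 13 moves in all.
Check: all 14 open cells covered.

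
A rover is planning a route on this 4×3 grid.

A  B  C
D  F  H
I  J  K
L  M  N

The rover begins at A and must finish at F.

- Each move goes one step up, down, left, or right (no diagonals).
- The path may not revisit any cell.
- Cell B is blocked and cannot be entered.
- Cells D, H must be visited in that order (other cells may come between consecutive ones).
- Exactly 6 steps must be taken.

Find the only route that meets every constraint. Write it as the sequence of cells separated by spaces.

A D I J K H F

The waypoints must appear in the order D, H, with no cell reused.
Route from A: 2× down (reaching I), 2× right (reaching K), up to H, left to F — 6 moves in all.
Check: order respected (D at step 1, H at step 5); 6 moves as required.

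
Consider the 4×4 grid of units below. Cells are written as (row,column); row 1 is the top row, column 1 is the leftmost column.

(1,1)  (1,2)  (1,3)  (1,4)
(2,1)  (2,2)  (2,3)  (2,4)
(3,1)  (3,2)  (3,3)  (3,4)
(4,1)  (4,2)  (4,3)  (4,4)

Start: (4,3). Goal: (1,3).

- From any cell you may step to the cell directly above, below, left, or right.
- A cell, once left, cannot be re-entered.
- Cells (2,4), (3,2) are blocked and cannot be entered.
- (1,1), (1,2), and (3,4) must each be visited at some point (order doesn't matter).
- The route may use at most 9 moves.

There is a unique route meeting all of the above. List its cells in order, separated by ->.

(4,3) -> (4,4) -> (3,4) -> (3,3) -> (2,3) -> (2,2) -> (2,1) -> (1,1) -> (1,2) -> (1,3)

Any route must reach (1,1), (1,2), and (3,4) and still end at (1,3) within 9 moves, so the order of the required stops is forced.
Route from (4,3): right 1 to (4,4), up 1 to (3,4), left 1 to (3,3), up 1 to (2,3), left 2 to (2,1), up 1 to (1,1), right 2 to (1,3) — 9 moves in all.
Check: all required cells visited; 9 ≤ 9 moves.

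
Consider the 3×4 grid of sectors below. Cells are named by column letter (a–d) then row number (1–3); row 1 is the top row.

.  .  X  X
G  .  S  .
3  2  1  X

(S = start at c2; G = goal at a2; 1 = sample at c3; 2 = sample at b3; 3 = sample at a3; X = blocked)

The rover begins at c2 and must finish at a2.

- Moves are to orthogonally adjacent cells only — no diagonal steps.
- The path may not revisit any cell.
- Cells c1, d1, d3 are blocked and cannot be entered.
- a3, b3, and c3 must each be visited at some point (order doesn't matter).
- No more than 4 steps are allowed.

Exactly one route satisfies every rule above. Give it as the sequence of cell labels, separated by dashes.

The budget equals the shortest possible length, so every move has to be on a shortest route through the required cells.
Route from c2: down to c3, 2× left (reaching a3), up to a2 — 4 moves in all.
Check: all required cells visited; 4 ≤ 4 moves.

c2 - c3 - b3 - a3 - a2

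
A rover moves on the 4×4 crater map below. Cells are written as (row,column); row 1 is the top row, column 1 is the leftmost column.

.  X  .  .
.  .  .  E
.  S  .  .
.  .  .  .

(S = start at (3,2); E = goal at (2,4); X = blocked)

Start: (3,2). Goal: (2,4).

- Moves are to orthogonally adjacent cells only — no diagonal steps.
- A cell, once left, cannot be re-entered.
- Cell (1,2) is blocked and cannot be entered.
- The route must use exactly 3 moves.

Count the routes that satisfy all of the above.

Need simple routes of exactly 3 moves from (3,2) to (2,4) (Manhattan distance 3, so 0 moves are spent on a detour and 0 undoing it).
Enumerating: (3,2) (2,2) (2,3) (2,4) | (3,2) (3,3) (2,3) (2,4) | (3,2) (3,3) (3,4) (2,4).
That gives 3 routes.

3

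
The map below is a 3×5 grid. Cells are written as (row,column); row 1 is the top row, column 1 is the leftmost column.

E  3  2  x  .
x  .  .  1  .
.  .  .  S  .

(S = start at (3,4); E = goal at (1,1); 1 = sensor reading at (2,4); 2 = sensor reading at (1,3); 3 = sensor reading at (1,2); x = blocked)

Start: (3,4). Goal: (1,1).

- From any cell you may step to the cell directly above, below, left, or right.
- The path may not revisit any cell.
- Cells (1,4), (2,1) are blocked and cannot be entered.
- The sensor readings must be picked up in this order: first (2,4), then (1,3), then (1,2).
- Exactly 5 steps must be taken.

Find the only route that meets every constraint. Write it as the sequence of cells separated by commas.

The waypoints must appear in the order (2,4), (1,3), (1,2), with no cell reused.
Route from (3,4): up to (2,4), left to (2,3), up to (1,3), 2× left (reaching (1,1)) — 5 moves in all.
Check: order respected (1 at step 1, 2 at step 3, 3 at step 4); 5 moves as required.

(3,4), (2,4), (2,3), (1,3), (1,2), (1,1)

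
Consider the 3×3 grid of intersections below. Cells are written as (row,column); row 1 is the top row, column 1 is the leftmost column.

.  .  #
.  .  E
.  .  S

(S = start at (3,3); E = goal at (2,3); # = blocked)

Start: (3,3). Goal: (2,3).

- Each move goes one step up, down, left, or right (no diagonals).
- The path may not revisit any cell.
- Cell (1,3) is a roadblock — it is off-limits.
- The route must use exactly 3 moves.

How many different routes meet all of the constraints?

1

Need simple routes of exactly 3 moves from (3,3) to (2,3) (Manhattan distance 1, so 1 moves are spent on a detour and 1 undoing it).
Enumerating: (3,3) (3,2) (2,2) (2,3).
That gives 1 route.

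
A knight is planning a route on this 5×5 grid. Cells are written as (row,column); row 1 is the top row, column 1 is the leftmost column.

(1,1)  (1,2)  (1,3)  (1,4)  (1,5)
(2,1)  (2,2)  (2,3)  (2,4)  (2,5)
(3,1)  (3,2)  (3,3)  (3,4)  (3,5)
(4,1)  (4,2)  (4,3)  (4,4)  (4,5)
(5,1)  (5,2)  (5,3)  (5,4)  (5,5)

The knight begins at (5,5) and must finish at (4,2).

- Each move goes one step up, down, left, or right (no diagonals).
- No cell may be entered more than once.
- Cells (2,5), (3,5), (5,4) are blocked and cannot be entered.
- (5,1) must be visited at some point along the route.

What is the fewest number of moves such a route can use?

Any route passes through (5,1) somewhere between (5,5) and (4,2). Summing Manhattan distances along the two legs ((5,5) → (5,1) → (4,2)) gives a lower bound of 4 + 2 = 6 moves.
That bound ignores the blocked cells. Measuring each leg by the fewest moves that actually steer around them ((5,5)→(5,1): 6; (5,1)→(4,2): 2) raises the lower bound to 8.
A route of 8 moves exists: (5,5) → (4,5) → (4,4) → (4,3) → (5,3) → (5,2) → (5,1) → (4,1) → (4,2).
Since 8 matches that lower bound, it is optimal.

8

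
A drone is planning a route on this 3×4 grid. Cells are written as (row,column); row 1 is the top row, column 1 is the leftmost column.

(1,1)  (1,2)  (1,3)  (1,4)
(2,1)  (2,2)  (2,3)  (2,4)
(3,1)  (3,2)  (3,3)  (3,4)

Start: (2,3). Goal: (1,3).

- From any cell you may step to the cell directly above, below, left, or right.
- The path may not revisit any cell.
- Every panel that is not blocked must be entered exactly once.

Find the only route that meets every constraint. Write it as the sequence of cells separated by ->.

Need to visit all 12 open cells exactly once, starting at (2,3) and ending at (1,3).
Cell (3,1) has only two open neighbours ((2,1) and (3,2)), so the path must pass straight through it: one of those is the cell it's entered from and the other is where it exits.
Route from (2,3): left 1 to (2,2), up 1 to (1,2), left 1 to (1,1), down 2 to (3,1), right 3 to (3,4), up 2 to (1,4), left 1 to (1,3) — 11 moves in all.
Check: all 12 open cells covered.

(2,3) -> (2,2) -> (1,2) -> (1,1) -> (2,1) -> (3,1) -> (3,2) -> (3,3) -> (3,4) -> (2,4) -> (1,4) -> (1,3)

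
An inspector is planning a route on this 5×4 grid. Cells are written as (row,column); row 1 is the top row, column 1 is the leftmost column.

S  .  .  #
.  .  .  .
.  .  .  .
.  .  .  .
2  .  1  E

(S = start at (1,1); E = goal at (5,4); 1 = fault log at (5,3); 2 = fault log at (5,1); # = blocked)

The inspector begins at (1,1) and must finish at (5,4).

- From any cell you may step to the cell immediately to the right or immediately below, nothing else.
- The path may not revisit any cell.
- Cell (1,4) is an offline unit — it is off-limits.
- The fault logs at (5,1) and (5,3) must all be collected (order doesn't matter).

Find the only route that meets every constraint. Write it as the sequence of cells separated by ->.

Moves only go right or down, so the column and row indices never decrease.
Route from (1,1): 4× down (reaching (5,1)), 3× right (reaching (5,4)) — 7 moves in all.
Check: all required cells visited.

(1,1) -> (2,1) -> (3,1) -> (4,1) -> (5,1) -> (5,2) -> (5,3) -> (5,4)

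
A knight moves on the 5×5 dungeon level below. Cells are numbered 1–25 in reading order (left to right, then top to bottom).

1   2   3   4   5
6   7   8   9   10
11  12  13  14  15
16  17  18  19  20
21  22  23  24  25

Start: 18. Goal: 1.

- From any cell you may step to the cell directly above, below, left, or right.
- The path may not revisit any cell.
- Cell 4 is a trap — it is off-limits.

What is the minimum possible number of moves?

The Manhattan distance from 18 to 1 is |4−1| + |3−1| = 5, so at least 5 moves are needed.
A route of 5 moves achieves this: 18 → 13 → 8 → 3 → 2 → 1.
Since 5 matches the lower bound, it is optimal.

5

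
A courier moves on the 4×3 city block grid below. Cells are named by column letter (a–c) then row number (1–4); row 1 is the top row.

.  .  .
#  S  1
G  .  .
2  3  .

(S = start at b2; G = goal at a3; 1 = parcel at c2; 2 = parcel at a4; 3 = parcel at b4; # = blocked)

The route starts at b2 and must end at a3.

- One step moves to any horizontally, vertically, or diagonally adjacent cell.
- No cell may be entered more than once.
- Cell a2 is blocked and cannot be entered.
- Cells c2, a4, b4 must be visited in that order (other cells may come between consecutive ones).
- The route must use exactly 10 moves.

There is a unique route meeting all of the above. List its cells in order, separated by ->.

The waypoints must appear in the order c2, a4, b4, with no cell reused.
Route from b2: up-left to a1, 2× right (reaching c1), 3× down (reaching c4), up-left to b3, down-left to a4, right to b4, up-left to a3 — 10 moves in all.
Check: order respected (1 at step 4, 2 at step 8, 3 at step 9); 10 moves as required.

b2 -> a1 -> b1 -> c1 -> c2 -> c3 -> c4 -> b3 -> a4 -> b4 -> a3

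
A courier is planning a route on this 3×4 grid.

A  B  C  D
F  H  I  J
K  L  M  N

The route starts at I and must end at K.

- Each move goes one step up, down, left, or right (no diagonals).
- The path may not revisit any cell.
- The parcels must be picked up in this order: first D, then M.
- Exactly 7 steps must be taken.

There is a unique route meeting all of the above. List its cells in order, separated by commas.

I, C, D, J, N, M, L, K

The waypoints must appear in the order D, M, with no cell reused.
Route from I: up to C, right to D, 2× down (reaching N), 3× left (reaching K) — 7 moves in all.
Check: order respected (D at step 2, M at step 5); 7 moves as required.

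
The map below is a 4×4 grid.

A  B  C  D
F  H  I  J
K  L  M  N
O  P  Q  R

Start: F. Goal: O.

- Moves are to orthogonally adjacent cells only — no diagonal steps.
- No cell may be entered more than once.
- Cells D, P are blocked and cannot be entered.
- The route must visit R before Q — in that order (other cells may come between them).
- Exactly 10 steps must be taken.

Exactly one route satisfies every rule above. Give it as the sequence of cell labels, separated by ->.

F -> H -> I -> J -> N -> R -> Q -> M -> L -> K -> O

The waypoints must appear in the order R, Q, with no cell reused.
Route from F: right 3 to J, down 2 to R, left 1 to Q, up 1 to M, left 2 to K, down 1 to O — 10 moves in all.
Check: order respected (R at step 5, Q at step 6); 10 moves as required.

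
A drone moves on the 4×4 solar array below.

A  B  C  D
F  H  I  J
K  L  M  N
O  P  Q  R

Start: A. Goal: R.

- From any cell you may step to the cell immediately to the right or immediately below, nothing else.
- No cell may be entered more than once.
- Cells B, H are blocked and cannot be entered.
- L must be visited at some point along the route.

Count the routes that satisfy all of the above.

3

A right/down-only route from A to R makes exactly 3 down-moves and 3 right-moves in some order.
With no other constraints that would be C(6,3) = 20 routes.
Split at L and multiply the segment counts (each segment already excludes blocked cells): A→L: 1; L→R: 3; product = 3.
That gives 3 routes.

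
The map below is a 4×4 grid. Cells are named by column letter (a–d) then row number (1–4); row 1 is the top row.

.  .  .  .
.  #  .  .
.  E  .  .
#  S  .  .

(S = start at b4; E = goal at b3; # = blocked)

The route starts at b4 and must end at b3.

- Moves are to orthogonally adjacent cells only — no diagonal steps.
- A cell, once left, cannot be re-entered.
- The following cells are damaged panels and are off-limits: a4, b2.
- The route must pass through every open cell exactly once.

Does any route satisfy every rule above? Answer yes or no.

One route that works: b4 → c4 → d4 → d3 → c3 → c2 → d2 → d1 → c1 → b1 → a1 → a2 → a3 → b3.

yes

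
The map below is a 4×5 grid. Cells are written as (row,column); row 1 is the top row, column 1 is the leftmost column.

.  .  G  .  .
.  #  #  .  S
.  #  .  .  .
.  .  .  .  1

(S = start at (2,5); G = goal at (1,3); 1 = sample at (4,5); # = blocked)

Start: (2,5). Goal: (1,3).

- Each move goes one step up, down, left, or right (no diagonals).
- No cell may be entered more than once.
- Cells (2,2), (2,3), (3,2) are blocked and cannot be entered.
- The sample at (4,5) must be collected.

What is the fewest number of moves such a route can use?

7

Any route passes through (4,5) somewhere between (2,5) and (1,3). Summing Manhattan distances along the two legs ((2,5) → (4,5) → (1,3)) gives a lower bound of 2 + 5 = 7 moves.
A route of 7 moves achieves this: (2,5) → (3,5) → (4,5) → (4,4) → (3,4) → (2,4) → (1,4) → (1,3).
Since 7 matches the lower bound, it is optimal.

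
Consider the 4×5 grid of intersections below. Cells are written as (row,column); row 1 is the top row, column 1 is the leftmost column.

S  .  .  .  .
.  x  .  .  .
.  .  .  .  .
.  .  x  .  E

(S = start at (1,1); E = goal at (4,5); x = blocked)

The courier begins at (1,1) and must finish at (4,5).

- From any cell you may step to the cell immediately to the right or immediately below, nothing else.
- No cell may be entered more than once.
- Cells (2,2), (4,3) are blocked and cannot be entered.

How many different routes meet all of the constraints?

11

A right/down-only route from (1,1) to (4,5) makes exactly 3 down-moves and 4 right-moves in some order.
With no other constraints that would be C(7,3) = 35 routes.
Subtract routes through each blocked cell (inclusion–exclusion for overlaps): − through (2,2): 20 − through (4,3): 10 + through (2,2)&(4,3): 6 → 11.
That gives 11 routes.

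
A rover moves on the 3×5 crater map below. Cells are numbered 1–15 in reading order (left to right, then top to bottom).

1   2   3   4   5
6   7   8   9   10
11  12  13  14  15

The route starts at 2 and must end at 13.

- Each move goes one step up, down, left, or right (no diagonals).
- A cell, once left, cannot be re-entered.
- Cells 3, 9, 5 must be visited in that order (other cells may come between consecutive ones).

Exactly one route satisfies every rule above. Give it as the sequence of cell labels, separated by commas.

2, 3, 8, 9, 4, 5, 10, 15, 14, 13

The waypoints must appear in the order 3, 9, 5, with no cell reused.
Route from 2: right 1 to 3, down 1 to 8, right 1 to 9, up 1 to 4, right 1 to 5, down 2 to 15, left 2 to 13 — 9 moves in all.
Check: order respected (3 at step 1, 9 at step 3, 5 at step 5).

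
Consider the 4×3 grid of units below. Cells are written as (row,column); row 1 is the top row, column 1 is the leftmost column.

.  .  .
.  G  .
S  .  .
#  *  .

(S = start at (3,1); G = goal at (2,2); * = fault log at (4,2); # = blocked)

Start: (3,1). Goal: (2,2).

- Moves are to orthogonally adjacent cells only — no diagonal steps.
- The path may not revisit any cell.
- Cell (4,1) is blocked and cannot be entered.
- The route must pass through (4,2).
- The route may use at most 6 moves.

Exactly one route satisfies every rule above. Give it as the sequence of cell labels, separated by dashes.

The budget equals the shortest possible length, so every move has to be on a shortest route through the required cells.
Route from (3,1): right to (3,2), down to (4,2), right to (4,3), 2× up (reaching (2,3)), left to (2,2) — 6 moves in all.
Check: all required cells visited; 6 ≤ 6 moves.

(3,1) - (3,2) - (4,2) - (4,3) - (3,3) - (2,3) - (2,2)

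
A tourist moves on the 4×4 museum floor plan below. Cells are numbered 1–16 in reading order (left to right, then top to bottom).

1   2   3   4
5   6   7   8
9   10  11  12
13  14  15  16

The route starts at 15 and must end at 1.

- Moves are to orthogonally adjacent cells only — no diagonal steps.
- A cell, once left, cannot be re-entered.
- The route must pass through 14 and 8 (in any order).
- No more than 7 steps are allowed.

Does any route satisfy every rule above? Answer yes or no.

Even ignoring the no-revisit rule, getting from 15 to 1, taking the cheapest ordering 15 → 14 → 8 → 1 needs at least 1 + 4 + 4 = 9 moves (Manhattan distance per leg), which exceeds the 7-move limit.

no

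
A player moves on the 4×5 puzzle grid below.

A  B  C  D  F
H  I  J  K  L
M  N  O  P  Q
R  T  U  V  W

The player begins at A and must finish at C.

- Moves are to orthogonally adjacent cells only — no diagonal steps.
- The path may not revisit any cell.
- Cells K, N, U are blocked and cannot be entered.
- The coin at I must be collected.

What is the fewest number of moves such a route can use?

4

Any route passes through I somewhere between A and C. Summing Manhattan distances along the two legs (A → I → C) gives a lower bound of 2 + 2 = 4 moves.
A route of 4 moves achieves this: A → H → I → B → C.
Since 4 matches the lower bound, it is optimal.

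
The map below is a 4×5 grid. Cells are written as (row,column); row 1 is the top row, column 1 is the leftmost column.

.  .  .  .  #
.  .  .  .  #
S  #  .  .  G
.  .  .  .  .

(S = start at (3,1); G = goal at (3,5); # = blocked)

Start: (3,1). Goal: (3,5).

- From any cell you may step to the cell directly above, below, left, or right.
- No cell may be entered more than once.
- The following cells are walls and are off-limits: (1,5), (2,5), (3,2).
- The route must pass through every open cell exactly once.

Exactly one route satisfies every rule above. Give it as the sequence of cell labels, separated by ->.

Need to visit all 17 open cells exactly once, starting at (3,1) and ending at (3,5).
Cell (1,4) has only two open neighbours ((2,4) and (1,3)), so the path must pass straight through it: one of those is the cell it's entered from and the other is where it exits.
Route from (3,1): down 1 to (4,1), right 2 to (4,3), up 2 to (2,3), left 2 to (2,1), up 1 to (1,1), right 3 to (1,4), down 3 to (4,4), right 1 to (4,5), up 1 to (3,5) — 16 moves in all.
Check: all 17 open cells covered.

(3,1) -> (4,1) -> (4,2) -> (4,3) -> (3,3) -> (2,3) -> (2,2) -> (2,1) -> (1,1) -> (1,2) -> (1,3) -> (1,4) -> (2,4) -> (3,4) -> (4,4) -> (4,5) -> (3,5)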